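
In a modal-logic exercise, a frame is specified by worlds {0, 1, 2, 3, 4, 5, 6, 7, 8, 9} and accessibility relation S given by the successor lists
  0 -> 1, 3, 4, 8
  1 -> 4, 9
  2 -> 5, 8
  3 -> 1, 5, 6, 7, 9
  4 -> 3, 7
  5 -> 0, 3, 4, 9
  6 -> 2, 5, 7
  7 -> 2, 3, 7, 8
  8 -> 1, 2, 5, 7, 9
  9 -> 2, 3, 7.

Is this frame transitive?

Transitive: no — 0 S 1 and 1 S 9, but not 0 S 9.

No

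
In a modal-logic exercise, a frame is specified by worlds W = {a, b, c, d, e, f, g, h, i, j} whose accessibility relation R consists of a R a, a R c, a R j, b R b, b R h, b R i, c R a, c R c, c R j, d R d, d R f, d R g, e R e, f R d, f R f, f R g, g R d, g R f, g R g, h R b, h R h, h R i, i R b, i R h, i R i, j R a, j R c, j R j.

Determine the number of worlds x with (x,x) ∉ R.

R is reflexive; there are no such worlds.

0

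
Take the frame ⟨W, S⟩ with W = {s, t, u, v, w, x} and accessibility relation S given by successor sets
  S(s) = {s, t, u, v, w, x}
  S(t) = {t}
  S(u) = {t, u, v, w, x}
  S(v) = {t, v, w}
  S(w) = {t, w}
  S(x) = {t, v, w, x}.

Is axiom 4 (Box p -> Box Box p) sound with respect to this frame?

Yes

The schema 4 characterises exactly the transitive frames.
Transitive: yes — every two-step S-path is closed by a direct edge.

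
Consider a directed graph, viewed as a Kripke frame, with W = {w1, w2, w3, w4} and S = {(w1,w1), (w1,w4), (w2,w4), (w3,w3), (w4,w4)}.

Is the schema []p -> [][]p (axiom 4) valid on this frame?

Axiom 4 corresponds to the accessibility relation being transitive.
Transitive: yes — every two-step S-path is closed by a direct edge.

Yes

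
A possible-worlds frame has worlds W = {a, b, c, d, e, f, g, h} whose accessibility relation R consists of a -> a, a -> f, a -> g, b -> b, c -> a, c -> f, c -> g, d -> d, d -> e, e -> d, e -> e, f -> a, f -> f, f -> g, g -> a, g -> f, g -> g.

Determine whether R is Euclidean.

Euclidean: yes — any two successors of a common world are R-related.

Yes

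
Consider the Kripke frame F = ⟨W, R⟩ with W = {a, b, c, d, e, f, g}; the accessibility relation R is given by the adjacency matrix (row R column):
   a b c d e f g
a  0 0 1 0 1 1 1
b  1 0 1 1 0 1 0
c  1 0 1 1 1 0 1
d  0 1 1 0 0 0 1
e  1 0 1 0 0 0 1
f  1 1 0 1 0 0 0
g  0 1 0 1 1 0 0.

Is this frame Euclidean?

No

Euclidean: no — a R c and a R f, but not c R f.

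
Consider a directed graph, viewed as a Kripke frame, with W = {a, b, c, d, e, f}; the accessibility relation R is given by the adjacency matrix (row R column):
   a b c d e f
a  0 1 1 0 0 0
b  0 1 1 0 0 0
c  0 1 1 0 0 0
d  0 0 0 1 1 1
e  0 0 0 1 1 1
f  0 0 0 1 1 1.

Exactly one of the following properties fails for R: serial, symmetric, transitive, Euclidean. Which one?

Serial: yes — every world has a successor (e.g. a R b).
Symmetric: no — a R b but not b R a.
Transitive: yes — every two-step R-path is closed by a direct edge.
Euclidean: yes — any two successors of a common world are R-related.
Only symmetric fails.

symmetric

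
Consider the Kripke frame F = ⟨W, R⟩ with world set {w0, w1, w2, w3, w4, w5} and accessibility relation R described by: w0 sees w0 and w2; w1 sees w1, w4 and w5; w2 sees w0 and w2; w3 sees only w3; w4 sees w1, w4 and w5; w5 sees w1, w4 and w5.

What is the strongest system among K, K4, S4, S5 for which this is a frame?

Transitive (axiom 4): yes — every two-step R-path is closed by a direct edge.
Reflexive (axiom T): yes — every world is R-related to itself.
Euclidean (axiom 5): yes — any two successors of a common world are R-related.
So F validates K, K4, S4, S5. The strongest is S5.

S5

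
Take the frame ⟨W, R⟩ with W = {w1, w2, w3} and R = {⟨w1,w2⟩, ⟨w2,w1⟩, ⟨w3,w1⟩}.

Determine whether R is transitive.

Transitive: no — w3 R w1 and w1 R w2, but not w3 R w2.

No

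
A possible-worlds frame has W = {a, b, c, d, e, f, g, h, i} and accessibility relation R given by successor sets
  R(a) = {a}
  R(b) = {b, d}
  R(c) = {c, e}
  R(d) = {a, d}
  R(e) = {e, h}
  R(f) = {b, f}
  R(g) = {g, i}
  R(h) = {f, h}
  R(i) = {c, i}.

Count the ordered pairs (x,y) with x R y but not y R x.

8

Enumerating: (b,d), (c,e), (d,a), (e,h), (f,b), (g,i), (h,f), (i,c).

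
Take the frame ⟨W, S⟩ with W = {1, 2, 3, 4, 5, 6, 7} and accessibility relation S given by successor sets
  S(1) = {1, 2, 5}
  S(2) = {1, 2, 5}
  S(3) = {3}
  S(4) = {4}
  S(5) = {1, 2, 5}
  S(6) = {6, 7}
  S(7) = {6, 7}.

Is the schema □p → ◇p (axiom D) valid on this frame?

Axiom D corresponds to the accessibility relation being serial.
Serial: yes — every world has a successor (e.g. 1 S 1).

Yes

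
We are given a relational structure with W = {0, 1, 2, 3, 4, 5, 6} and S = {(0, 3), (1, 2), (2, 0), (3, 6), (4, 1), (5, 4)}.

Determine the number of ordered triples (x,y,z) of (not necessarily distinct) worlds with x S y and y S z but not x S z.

5

Enumerating: (0,3,6), (1,2,0), (2,0,3), (4,1,2), (5,4,1).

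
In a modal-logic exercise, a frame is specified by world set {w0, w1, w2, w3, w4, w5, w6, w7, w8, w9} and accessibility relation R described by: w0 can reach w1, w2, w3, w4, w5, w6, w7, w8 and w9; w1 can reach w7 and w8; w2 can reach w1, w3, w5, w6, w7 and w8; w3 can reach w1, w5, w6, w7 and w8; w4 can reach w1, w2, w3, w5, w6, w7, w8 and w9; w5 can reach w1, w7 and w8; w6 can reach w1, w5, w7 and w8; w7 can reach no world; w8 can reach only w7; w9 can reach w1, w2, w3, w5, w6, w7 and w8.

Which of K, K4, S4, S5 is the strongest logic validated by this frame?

Transitive (axiom 4): yes — every two-step R-path is closed by a direct edge.
Reflexive (axiom T): no — w0 is not related to itself.
Euclidean (axiom 5): no — w0 R w1 and w0 R w2, but not w1 R w2.
So F validates K, K4; S4 would additionally require R to be reflexive. The strongest is K4.

K4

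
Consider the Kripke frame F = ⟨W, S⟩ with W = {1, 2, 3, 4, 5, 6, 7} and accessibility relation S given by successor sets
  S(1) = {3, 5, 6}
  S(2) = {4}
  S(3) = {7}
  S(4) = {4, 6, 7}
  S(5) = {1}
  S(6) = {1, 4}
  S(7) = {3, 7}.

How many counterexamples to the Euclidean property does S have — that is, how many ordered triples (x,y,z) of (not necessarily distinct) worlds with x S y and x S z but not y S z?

18

Enumerating: (1,3,3), (1,3,5), (1,3,6), (1,5,3), (1,5,5), (1,5,6), (1,6,3), (1,6,5), (1,6,6), (4,6,6), (4,6,7), (4,7,4), (4,7,6), (5,1,1), (6,1,1), (6,1,4), (6,4,1), (7,3,3).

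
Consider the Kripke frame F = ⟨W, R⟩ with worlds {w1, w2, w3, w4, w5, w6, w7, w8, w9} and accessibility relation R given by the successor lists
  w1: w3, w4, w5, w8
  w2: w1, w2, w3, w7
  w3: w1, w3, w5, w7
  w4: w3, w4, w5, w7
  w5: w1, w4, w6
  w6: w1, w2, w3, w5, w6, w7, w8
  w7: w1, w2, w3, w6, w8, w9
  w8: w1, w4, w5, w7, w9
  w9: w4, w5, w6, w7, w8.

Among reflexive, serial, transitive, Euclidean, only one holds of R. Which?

Reflexive: no — w1 is not related to itself.
Serial: yes — every world has a successor (e.g. w1 R w3).
Transitive: no — w1 R w3 and w3 R w7, but not w1 R w7.
Euclidean: no — w1 R w3 and w1 R w4, but not w3 R w4.
Only serial holds.

serial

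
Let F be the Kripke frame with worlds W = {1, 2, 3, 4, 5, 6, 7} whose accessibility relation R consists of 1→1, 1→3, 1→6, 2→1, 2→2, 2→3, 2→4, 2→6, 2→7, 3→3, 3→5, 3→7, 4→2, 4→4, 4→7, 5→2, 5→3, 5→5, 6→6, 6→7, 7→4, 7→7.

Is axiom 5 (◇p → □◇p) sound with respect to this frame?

By correspondence theory, 5 is valid on a frame iff R is Euclidean.
Euclidean: no — 1 R 3 and 1 R 6, but not 3 R 6.

No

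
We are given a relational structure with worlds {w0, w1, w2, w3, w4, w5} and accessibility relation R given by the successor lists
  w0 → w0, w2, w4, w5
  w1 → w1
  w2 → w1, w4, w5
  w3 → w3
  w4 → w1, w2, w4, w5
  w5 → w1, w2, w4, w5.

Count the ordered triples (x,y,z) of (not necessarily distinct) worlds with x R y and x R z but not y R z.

14

Enumerating: (w0,w2,w0), (w0,w2,w2), (w0,w4,w0), (w0,w5,w0), (w2,w1,w4), (w2,w1,w5), (w4,w1,w2), (w4,w1,w4), (w4,w1,w5), (w4,w2,w2), (w5,w1,w2), (w5,w1,w4), (w5,w1,w5), (w5,w2,w2).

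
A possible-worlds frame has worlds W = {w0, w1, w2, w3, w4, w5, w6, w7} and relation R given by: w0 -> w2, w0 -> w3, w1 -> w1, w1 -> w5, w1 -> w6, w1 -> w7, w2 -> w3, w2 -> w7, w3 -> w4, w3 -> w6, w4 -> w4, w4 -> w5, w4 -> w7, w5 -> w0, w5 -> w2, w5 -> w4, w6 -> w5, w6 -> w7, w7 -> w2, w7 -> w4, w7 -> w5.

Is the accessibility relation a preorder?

Reflexive: no — w0 is not related to itself.
Transitive: no — w0 R w2 and w2 R w7, but not w0 R w7.
So R is not a preorder.

No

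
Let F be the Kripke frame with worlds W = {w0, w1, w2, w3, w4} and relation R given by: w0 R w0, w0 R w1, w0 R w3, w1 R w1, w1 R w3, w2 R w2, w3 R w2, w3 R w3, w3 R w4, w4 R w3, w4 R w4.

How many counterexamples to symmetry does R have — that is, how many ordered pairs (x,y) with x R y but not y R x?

4

Enumerating: (w0,w1), (w0,w3), (w1,w3), (w3,w2).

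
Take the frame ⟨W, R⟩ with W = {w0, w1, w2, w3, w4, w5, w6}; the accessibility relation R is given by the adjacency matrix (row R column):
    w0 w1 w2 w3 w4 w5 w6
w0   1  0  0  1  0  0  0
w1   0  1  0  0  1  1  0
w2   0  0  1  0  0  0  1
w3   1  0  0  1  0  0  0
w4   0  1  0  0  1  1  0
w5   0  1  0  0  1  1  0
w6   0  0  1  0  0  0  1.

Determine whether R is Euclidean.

Euclidean: yes — any two successors of a common world are R-related.

Yes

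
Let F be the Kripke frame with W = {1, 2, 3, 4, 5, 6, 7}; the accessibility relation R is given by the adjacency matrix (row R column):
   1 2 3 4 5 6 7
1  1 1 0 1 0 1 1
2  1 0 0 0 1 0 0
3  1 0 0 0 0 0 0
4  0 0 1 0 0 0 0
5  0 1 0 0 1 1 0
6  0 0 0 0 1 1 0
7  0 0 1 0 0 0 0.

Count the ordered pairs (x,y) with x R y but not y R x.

6

Enumerating: (1,4), (1,6), (1,7), (3,1), (4,3), (7,3).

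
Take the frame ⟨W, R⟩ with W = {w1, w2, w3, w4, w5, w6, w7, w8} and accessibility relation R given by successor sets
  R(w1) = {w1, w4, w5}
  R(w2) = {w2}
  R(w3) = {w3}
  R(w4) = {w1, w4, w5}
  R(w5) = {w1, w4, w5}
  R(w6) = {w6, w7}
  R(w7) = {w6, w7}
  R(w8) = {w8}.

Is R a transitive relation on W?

Transitive: yes — every two-step R-path is closed by a direct edge.

Yes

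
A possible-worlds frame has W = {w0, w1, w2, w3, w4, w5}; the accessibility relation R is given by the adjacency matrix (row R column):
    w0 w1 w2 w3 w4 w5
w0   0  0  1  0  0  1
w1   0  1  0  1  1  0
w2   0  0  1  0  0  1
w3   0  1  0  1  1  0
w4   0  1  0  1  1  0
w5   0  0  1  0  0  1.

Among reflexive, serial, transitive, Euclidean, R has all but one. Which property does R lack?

reflexive

Reflexive: no — w0 is not related to itself.
Serial: yes — every world has a successor (e.g. w0 R w2).
Transitive: yes — every two-step R-path is closed by a direct edge.
Euclidean: yes — any two successors of a common world are R-related.
Only reflexive fails.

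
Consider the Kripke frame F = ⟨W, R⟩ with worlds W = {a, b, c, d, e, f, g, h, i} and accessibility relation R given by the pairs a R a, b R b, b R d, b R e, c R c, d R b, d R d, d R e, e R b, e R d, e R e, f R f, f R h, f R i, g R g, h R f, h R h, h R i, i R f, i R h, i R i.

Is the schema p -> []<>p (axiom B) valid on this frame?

Yes

Axiom B corresponds to the accessibility relation being symmetric.
Symmetric: yes — every pair in R has its reverse in R.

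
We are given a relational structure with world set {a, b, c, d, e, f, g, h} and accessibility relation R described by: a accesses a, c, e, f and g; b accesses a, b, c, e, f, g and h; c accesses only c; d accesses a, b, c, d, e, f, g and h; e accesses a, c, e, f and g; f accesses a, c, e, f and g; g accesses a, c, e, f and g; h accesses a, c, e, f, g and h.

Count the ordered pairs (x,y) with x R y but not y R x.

22

Enumerating: (a,c), (b,a), (b,c), (b,e), (b,f), (b,g), (b,h), (d,a), (d,b), (d,c), (d,e), (d,f), … and 10 more.
Total: 22.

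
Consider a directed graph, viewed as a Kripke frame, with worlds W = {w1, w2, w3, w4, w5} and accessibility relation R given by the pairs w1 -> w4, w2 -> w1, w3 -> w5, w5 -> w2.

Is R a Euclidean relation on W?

Euclidean: no — w1 R w4 and w1 R w4, but not w4 R w4.

No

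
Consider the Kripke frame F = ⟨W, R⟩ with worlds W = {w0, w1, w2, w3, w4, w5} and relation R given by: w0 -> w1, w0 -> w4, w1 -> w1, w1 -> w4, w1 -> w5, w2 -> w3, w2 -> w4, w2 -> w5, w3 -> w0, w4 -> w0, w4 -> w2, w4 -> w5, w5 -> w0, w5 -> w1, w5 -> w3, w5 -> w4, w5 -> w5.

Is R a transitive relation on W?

Transitive: no — w0 R w1 and w1 R w5, but not w0 R w5.

No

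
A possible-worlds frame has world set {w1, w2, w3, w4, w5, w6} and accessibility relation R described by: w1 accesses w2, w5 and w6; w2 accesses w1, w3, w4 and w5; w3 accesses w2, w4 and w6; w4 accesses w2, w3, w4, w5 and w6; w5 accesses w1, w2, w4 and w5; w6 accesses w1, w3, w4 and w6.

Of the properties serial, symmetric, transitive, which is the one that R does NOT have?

Serial: yes — every world has a successor (e.g. w1 R w2).
Symmetric: yes — every pair in R has its reverse in R.
Transitive: no — w1 R w2 and w2 R w3, but not w1 R w3.
Only transitive fails.

transitive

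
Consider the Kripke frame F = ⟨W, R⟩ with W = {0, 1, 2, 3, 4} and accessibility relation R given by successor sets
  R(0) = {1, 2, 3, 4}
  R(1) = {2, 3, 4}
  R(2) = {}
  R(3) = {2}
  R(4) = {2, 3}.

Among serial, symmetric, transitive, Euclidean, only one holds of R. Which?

Serial: no — 2 has no R-successor.
Symmetric: no — 0 R 1 but not 1 R 0.
Transitive: yes — every two-step R-path is closed by a direct edge.
Euclidean: no — 0 R 2 and 0 R 1, but not 2 R 1.
Only transitive holds.

transitive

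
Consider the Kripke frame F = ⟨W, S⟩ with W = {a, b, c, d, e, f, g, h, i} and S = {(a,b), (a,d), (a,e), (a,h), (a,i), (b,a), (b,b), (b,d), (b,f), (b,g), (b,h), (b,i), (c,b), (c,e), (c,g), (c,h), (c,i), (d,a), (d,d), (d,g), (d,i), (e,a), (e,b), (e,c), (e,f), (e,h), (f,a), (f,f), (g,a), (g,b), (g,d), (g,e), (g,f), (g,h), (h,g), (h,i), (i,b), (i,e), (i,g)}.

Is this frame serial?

Serial: yes — every world has a successor (e.g. a S b).

Yes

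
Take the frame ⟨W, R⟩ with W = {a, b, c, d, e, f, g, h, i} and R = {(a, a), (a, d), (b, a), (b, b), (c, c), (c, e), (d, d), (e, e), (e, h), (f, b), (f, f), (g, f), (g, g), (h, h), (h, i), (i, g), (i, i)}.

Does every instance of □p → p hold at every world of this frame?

Yes

By correspondence theory, T is valid on a frame iff R is reflexive.
Reflexive: yes — every world is R-related to itself.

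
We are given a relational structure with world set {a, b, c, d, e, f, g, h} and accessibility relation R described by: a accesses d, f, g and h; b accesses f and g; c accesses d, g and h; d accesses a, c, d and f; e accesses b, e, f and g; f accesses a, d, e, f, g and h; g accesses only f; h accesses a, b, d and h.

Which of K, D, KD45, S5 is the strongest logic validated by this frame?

D

Serial (axiom D): yes — every world has a successor (e.g. a R d).
Euclidean (axiom 5): no — a R d and a R g, but not d R g.
Transitive (axiom 4): no — a R d and d R c, but not a R c.
Reflexive (axiom T): no — a is not related to itself.
So F validates K, D; KD45 would additionally require R to be Euclidean and transitive. The strongest is D.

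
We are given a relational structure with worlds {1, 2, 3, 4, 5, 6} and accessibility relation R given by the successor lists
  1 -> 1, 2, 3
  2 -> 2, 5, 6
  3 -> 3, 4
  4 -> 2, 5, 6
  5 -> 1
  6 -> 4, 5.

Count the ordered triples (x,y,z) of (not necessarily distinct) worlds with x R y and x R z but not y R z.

Enumerating: (1,2,1), (1,2,3), (1,3,1), (1,3,2), (2,5,2), (2,5,5), (2,5,6), (2,6,2), (2,6,6), (3,4,3), (3,4,4), (4,5,2), … and 7 more.
Total: 19.

19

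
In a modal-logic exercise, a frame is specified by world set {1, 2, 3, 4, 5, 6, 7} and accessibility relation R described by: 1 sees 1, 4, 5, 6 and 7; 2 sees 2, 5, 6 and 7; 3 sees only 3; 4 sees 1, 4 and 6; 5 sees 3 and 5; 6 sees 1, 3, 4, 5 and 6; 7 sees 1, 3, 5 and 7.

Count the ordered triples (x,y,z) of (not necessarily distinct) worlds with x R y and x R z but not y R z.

Enumerating: (1,4,5), (1,4,7), (1,5,1), (1,5,4), (1,5,6), (1,5,7), (1,6,7), (1,7,4), (1,7,6), (2,5,2), (2,5,6), (2,5,7), … and 21 more.
Total: 33.

33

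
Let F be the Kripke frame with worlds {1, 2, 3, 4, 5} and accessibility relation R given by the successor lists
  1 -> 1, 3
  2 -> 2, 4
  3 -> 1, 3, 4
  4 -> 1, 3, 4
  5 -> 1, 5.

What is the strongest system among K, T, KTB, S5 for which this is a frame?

Reflexive (axiom T): yes — every world is R-related to itself.
Symmetric (axiom B): no — 2 R 4 but not 4 R 2.
Euclidean (axiom 5): no — 3 R 1 and 3 R 4, but not 1 R 4.
So F validates K, T; KTB would additionally require R to be symmetric. The strongest is T.

T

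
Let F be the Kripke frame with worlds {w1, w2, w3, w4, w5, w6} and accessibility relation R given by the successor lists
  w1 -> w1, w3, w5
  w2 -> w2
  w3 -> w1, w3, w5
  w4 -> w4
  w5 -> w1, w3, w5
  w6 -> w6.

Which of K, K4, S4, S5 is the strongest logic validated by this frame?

Transitive (axiom 4): yes — every two-step R-path is closed by a direct edge.
Reflexive (axiom T): yes — every world is R-related to itself.
Euclidean (axiom 5): yes — any two successors of a common world are R-related.
So F validates K, K4, S4, S5. The strongest is S5.

S5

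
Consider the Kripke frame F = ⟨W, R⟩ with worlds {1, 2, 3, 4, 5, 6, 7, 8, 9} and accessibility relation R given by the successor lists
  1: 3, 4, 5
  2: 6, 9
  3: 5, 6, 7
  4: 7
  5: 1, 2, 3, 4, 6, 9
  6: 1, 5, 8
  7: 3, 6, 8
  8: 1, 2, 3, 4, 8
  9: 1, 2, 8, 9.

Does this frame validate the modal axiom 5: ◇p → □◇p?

Axiom 5 corresponds to the accessibility relation being Euclidean.
Euclidean: no — 1 R 3 and 1 R 4, but not 3 R 4.

No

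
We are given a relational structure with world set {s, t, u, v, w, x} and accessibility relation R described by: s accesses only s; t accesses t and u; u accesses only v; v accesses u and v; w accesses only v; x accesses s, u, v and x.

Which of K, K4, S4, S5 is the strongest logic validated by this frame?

Transitive (axiom 4): no — t R u and u R v, but not t R v.
Reflexive (axiom T): no — u is not related to itself.
Euclidean (axiom 5): no — x R s and x R u, but not s R u.
So F validates K; K4 would additionally require R to be transitive. The strongest is K.

K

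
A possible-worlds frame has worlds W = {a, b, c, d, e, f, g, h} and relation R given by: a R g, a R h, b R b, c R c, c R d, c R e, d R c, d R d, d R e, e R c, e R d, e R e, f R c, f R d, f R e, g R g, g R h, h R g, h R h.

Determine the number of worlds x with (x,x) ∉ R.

2

Enumerating: a, f.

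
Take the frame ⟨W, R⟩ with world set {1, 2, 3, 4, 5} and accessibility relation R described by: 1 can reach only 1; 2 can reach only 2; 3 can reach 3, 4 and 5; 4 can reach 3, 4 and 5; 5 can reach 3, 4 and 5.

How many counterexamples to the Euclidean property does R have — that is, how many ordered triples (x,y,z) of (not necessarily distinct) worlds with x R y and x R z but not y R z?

R is Euclidean; there are no such tuples.

0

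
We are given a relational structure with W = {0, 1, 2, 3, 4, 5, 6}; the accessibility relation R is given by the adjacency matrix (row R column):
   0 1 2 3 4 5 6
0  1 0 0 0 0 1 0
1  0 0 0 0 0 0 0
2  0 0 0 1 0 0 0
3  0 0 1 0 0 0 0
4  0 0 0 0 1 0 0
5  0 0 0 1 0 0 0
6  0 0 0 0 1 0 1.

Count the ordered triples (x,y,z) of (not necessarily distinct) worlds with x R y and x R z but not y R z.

6

Enumerating: (0,5,0), (0,5,5), (2,3,3), (3,2,2), (5,3,3), (6,4,6).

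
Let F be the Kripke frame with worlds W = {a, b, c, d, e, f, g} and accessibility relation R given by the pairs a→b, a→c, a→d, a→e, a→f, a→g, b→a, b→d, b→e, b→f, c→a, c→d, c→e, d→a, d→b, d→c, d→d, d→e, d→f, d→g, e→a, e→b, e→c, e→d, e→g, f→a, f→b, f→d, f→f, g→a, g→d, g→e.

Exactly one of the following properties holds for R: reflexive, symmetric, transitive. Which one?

Reflexive: no — a is not related to itself.
Symmetric: yes — every pair in R has its reverse in R.
Transitive: no — b R a and a R c, but not b R c.
Only symmetric holds.

symmetric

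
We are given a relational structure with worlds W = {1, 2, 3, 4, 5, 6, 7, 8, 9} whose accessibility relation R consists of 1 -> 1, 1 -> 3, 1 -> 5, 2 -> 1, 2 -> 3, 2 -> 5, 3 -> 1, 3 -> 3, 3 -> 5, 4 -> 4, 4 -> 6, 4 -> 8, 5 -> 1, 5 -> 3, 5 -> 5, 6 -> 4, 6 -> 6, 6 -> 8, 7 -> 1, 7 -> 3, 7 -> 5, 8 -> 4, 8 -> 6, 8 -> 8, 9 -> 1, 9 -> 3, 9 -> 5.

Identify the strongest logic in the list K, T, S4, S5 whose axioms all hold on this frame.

K

Reflexive (axiom T): no — 2 is not related to itself.
Transitive (axiom 4): yes — every two-step R-path is closed by a direct edge.
Euclidean (axiom 5): yes — any two successors of a common world are R-related.
So F validates K; T would additionally require R to be reflexive. The strongest is K.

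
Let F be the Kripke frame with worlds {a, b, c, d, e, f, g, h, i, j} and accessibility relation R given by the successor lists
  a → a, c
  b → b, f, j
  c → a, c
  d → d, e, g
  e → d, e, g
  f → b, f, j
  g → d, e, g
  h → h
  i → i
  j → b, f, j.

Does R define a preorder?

Yes

Reflexive: yes — every world is R-related to itself.
Transitive: yes — every two-step R-path is closed by a direct edge.
So R is a preorder.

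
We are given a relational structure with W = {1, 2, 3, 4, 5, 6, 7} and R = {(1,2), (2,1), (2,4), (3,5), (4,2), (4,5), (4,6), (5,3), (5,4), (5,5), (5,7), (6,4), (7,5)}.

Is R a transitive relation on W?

No

Transitive: no — 1 R 2 and 2 R 4, but not 1 R 4.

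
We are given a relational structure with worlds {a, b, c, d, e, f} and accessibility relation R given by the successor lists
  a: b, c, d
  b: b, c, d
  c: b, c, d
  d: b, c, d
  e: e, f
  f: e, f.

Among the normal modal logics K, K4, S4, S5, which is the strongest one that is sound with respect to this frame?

Transitive (axiom 4): yes — every two-step R-path is closed by a direct edge.
Reflexive (axiom T): no — a is not related to itself.
Euclidean (axiom 5): yes — any two successors of a common world are R-related.
So F validates K, K4; S4 would additionally require R to be reflexive. The strongest is K4.

K4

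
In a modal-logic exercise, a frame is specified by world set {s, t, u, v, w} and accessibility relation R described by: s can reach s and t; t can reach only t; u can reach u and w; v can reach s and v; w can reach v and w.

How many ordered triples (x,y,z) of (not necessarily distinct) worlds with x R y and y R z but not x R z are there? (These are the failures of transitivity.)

3

Enumerating: (u,w,v), (v,s,t), (w,v,s).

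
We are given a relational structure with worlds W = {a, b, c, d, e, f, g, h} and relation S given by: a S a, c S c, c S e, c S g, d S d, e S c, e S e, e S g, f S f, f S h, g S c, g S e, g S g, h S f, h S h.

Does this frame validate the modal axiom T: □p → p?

No

Axiom T corresponds to the accessibility relation being reflexive.
Reflexive: no — b is not related to itself.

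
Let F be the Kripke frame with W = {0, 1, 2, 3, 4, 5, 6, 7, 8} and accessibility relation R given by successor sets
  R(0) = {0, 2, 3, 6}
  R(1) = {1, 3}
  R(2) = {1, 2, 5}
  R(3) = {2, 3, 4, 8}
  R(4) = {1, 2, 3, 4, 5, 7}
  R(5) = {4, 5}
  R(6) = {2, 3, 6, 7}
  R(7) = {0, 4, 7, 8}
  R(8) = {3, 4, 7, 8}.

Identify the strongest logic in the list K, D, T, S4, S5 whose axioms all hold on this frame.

Serial (axiom D): yes — every world has a successor (e.g. 0 R 0).
Reflexive (axiom T): yes — every world is R-related to itself.
Transitive (axiom 4): no — 0 R 2 and 2 R 1, but not 0 R 1.
Euclidean (axiom 5): no — 0 R 2 and 0 R 3, but not 2 R 3.
So F validates K, D, T; S4 would additionally require R to be transitive. The strongest is T.

T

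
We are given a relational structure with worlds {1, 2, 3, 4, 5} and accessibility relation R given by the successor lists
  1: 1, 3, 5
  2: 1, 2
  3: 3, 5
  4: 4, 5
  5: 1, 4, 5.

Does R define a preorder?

Reflexive: yes — every world is R-related to itself.
Transitive: no — 1 R 5 and 5 R 4, but not 1 R 4.
So R is not a preorder.

No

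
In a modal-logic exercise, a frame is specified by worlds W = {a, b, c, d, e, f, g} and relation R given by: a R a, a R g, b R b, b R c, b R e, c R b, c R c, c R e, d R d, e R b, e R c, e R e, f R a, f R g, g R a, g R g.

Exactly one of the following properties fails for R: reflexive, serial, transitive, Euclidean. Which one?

reflexive

Reflexive: no — f is not related to itself.
Serial: yes — every world has a successor (e.g. a R a).
Transitive: yes — every two-step R-path is closed by a direct edge.
Euclidean: yes — any two successors of a common world are R-related.
Only reflexive fails.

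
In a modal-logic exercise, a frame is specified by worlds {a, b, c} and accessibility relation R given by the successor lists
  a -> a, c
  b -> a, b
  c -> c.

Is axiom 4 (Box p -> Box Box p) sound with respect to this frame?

No

Axiom 4 corresponds to the accessibility relation being transitive.
Transitive: no — b R a and a R c, but not b R c.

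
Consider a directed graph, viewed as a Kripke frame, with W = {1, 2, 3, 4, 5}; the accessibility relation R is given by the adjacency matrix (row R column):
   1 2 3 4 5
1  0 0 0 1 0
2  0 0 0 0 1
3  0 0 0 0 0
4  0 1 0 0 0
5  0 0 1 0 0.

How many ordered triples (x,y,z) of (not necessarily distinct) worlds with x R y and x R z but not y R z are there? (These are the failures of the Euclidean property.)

Enumerating: (1,4,4), (2,5,5), (4,2,2), (5,3,3).

4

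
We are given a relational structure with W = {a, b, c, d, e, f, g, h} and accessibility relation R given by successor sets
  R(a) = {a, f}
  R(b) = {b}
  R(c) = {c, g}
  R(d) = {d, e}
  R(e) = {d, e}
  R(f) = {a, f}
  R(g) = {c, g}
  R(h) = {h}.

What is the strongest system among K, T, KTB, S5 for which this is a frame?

Reflexive (axiom T): yes — every world is R-related to itself.
Symmetric (axiom B): yes — every pair in R has its reverse in R.
Euclidean (axiom 5): yes — any two successors of a common world are R-related.
So F validates K, T, KTB, S5. The strongest is S5.

S5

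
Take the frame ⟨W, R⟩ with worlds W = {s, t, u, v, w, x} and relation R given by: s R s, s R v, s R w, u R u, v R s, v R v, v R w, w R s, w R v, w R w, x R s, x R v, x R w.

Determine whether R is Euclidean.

Yes

Euclidean: yes — any two successors of a common world are R-related.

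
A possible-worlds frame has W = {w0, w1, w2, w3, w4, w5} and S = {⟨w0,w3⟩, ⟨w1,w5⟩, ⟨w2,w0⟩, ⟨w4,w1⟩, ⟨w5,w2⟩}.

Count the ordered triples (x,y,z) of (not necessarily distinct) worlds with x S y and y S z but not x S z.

4

Enumerating: (w1,w5,w2), (w2,w0,w3), (w4,w1,w5), (w5,w2,w0).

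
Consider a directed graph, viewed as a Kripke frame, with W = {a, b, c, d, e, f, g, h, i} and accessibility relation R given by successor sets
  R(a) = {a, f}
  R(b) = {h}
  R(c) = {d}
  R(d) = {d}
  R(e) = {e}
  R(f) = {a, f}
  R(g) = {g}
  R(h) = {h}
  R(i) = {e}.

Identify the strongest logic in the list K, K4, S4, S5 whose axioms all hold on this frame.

Transitive (axiom 4): yes — every two-step R-path is closed by a direct edge.
Reflexive (axiom T): no — b is not related to itself.
Euclidean (axiom 5): yes — any two successors of a common world are R-related.
So F validates K, K4; S4 would additionally require R to be reflexive. The strongest is K4.

K4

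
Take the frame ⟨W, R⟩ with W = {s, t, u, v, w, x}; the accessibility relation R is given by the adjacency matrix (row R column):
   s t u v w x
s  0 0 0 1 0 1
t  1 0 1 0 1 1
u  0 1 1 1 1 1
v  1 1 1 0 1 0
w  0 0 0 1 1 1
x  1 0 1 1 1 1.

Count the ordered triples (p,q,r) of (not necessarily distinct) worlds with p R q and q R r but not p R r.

29

Enumerating: (s,v,s), (s,v,t), (s,v,u), (s,v,w), (s,x,s), (s,x,u), (s,x,w), (t,s,v), (t,u,t), (t,u,v), (t,w,v), (t,x,v), … and 17 more.
Total: 29.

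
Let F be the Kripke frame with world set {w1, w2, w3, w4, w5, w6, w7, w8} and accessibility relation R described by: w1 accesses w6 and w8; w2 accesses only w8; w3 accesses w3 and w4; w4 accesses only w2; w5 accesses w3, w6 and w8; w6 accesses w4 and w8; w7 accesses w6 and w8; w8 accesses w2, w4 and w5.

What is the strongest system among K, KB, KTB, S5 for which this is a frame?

Symmetric (axiom B): no — w1 R w6 but not w6 R w1.
Reflexive (axiom T): no — w1 is not related to itself.
Euclidean (axiom 5): no — w1 R w8 and w1 R w6, but not w8 R w6.
So F validates K; KB would additionally require R to be symmetric. The strongest is K.

K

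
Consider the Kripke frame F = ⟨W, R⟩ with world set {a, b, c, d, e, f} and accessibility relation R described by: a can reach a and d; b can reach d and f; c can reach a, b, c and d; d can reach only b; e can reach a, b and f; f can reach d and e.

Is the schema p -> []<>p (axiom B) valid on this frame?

Axiom B corresponds to the accessibility relation being symmetric.
Symmetric: no — a R d but not d R a.

No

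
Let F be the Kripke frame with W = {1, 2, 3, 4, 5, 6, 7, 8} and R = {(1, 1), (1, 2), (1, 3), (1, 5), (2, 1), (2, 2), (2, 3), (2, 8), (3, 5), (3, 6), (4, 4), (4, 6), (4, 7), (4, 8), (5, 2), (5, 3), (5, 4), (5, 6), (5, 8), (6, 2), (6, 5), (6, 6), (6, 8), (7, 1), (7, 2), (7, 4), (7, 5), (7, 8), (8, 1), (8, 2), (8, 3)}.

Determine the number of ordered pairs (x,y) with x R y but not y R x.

17

Enumerating: (1,3), (1,5), (2,3), (3,6), (4,6), (4,8), (5,2), (5,4), (5,8), (6,2), (6,8), (7,1), (7,2), (7,5), (7,8), (8,1), (8,3).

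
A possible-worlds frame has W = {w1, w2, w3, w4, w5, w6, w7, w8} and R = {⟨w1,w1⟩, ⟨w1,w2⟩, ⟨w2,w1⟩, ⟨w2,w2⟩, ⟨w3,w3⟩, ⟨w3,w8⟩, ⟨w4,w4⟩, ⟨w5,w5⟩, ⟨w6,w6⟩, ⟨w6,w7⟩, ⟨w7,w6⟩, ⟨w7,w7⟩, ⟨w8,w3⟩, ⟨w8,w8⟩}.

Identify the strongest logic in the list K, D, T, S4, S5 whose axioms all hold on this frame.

Serial (axiom D): yes — every world has a successor (e.g. w1 R w1).
Reflexive (axiom T): yes — every world is R-related to itself.
Transitive (axiom 4): yes — every two-step R-path is closed by a direct edge.
Euclidean (axiom 5): yes — any two successors of a common world are R-related.
So F validates K, D, T, S4, S5. The strongest is S5.

S5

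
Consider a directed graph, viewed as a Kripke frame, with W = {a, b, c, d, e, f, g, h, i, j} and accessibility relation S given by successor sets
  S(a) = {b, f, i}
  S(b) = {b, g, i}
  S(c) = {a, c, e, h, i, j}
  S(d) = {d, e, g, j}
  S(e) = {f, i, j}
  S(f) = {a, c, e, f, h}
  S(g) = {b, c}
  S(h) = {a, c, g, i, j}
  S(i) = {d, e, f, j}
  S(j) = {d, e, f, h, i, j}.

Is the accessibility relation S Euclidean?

Euclidean: no — a S b and a S f, but not b S f.

No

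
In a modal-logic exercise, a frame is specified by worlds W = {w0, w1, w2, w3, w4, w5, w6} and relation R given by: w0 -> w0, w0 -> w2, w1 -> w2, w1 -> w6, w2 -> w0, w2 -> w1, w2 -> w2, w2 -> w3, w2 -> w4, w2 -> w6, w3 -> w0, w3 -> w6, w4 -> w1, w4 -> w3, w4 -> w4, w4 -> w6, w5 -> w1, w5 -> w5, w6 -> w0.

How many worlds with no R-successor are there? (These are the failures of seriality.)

0

R is serial; there are no such worlds.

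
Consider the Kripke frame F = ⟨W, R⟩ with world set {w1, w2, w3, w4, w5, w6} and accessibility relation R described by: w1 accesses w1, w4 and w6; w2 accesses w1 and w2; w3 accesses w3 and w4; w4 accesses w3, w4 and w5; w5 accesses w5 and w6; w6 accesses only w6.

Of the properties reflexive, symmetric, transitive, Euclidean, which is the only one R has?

Reflexive: yes — every world is R-related to itself.
Symmetric: no — w1 R w4 but not w4 R w1.
Transitive: no — w1 R w4 and w4 R w3, but not w1 R w3.
Euclidean: no — w1 R w4 and w1 R w6, but not w4 R w6.
Only reflexive holds.

reflexive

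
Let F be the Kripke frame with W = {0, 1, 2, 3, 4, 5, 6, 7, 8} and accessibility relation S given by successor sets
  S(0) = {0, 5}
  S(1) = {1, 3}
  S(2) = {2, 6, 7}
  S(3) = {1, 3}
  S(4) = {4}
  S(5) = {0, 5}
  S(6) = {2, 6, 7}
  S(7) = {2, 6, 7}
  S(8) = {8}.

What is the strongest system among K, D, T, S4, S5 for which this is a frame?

Serial (axiom D): yes — every world has a successor (e.g. 0 S 0).
Reflexive (axiom T): yes — every world is S-related to itself.
Transitive (axiom 4): yes — every two-step S-path is closed by a direct edge.
Euclidean (axiom 5): yes — any two successors of a common world are S-related.
So F validates K, D, T, S4, S5. The strongest is S5.

S5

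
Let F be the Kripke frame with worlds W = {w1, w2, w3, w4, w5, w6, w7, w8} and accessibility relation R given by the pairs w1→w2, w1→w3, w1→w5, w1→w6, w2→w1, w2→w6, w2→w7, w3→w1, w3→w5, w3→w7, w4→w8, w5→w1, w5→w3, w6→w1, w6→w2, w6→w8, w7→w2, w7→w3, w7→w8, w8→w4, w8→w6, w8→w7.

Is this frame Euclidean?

Euclidean: no — w1 R w2 and w1 R w3, but not w2 R w3.

No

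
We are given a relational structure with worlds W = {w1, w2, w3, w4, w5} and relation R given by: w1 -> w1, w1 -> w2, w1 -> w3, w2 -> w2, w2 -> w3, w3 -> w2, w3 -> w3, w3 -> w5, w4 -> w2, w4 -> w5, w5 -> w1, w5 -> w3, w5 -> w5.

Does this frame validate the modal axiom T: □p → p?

No

The schema T characterises exactly the reflexive frames.
Reflexive: no — w4 is not related to itself.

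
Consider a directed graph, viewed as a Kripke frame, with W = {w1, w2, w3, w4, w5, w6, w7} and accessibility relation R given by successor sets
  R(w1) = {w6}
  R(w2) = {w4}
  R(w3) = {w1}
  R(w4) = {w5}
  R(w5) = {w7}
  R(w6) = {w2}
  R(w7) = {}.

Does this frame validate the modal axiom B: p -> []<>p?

The schema B characterises exactly the symmetric frames.
Symmetric: no — w1 R w6 but not w6 R w1.

No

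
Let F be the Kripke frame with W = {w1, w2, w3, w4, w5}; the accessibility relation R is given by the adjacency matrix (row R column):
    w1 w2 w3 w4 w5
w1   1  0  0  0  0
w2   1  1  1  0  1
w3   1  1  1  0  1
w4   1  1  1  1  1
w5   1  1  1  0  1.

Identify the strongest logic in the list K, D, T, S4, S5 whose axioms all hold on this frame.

S4

Serial (axiom D): yes — every world has a successor (e.g. w1 R w1).
Reflexive (axiom T): yes — every world is R-related to itself.
Transitive (axiom 4): yes — every two-step R-path is closed by a direct edge.
Euclidean (axiom 5): no — w2 R w1 and w2 R w3, but not w1 R w3.
So F validates K, D, T, S4; S5 would additionally require R to be Euclidean. The strongest is S4.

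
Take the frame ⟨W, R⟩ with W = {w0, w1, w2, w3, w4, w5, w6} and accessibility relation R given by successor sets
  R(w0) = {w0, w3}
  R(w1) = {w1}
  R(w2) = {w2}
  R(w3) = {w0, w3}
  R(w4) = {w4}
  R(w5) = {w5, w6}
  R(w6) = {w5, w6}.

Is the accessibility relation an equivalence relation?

Yes

Reflexive: yes — every world is R-related to itself.
Symmetric: yes — every pair in R has its reverse in R.
Transitive: yes — every two-step R-path is closed by a direct edge.
So R is an equivalence relation.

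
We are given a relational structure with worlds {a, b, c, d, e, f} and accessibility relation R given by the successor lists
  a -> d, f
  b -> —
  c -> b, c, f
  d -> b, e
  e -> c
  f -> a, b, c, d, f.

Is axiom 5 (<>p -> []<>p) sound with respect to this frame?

The schema 5 characterises exactly the Euclidean frames.
Euclidean: no — a R d and a R f, but not d R f.

No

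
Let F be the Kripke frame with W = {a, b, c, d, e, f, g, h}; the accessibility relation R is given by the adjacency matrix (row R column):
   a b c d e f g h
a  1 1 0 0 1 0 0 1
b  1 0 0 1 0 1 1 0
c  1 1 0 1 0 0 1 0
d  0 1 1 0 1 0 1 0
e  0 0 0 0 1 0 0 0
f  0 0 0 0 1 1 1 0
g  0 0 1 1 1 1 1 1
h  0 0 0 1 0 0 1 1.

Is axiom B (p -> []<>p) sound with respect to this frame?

The schema B characterises exactly the symmetric frames.
Symmetric: no — a R e but not e R a.

No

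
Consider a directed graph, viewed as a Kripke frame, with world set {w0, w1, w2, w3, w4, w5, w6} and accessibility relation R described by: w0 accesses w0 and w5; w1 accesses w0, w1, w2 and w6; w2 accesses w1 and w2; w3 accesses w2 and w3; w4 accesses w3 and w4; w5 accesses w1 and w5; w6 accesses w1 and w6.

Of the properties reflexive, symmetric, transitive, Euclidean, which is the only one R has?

Reflexive: yes — every world is R-related to itself.
Symmetric: no — w0 R w5 but not w5 R w0.
Transitive: no — w0 R w5 and w5 R w1, but not w0 R w1.
Euclidean: no — w1 R w0 and w1 R w2, but not w0 R w2.
Only reflexive holds.

reflexive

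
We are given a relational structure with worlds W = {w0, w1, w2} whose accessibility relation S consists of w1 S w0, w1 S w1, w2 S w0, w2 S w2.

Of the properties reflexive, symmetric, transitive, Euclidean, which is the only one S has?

transitive

Reflexive: no — w0 is not related to itself.
Symmetric: no — w1 S w0 but not w0 S w1.
Transitive: yes — every two-step S-path is closed by a direct edge.
Euclidean: no — w1 S w0 and w1 S w0, but not w0 S w0.
Only transitive holds.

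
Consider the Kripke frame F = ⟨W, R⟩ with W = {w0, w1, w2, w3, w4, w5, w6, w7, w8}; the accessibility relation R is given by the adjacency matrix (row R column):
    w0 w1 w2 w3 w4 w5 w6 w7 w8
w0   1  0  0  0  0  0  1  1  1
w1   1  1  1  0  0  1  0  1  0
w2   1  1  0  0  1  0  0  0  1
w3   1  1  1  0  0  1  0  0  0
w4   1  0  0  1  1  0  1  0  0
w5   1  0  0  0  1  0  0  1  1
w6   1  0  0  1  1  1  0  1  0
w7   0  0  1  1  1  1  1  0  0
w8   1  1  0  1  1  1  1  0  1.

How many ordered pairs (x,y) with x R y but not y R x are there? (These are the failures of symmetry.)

Enumerating: (w0,w7), (w1,w0), (w1,w5), (w1,w7), (w2,w0), (w2,w4), (w2,w8), (w3,w0), (w3,w1), (w3,w2), (w3,w5), (w4,w0), … and 12 more.
Total: 24.

24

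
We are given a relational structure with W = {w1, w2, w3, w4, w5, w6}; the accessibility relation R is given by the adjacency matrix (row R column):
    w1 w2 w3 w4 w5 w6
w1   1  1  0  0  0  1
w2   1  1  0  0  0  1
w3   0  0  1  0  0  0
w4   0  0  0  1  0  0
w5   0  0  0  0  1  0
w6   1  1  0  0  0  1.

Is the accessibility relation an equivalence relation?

Yes

Reflexive: yes — every world is R-related to itself.
Symmetric: yes — every pair in R has its reverse in R.
Transitive: yes — every two-step R-path is closed by a direct edge.
So R is an equivalence relation.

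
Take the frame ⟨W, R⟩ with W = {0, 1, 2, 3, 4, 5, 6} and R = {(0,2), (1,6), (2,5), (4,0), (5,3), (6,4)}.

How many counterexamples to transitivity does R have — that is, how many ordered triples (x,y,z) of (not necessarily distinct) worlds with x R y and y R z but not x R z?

Enumerating: (0,2,5), (1,6,4), (2,5,3), (4,0,2), (6,4,0).

5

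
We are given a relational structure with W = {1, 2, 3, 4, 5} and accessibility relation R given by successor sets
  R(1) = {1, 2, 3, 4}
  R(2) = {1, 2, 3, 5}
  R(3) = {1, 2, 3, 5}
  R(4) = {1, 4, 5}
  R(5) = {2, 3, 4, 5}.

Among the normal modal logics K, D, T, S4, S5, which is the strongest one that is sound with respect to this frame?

T

Serial (axiom D): yes — every world has a successor (e.g. 1 R 1).
Reflexive (axiom T): yes — every world is R-related to itself.
Transitive (axiom 4): no — 1 R 2 and 2 R 5, but not 1 R 5.
Euclidean (axiom 5): no — 1 R 2 and 1 R 4, but not 2 R 4.
So F validates K, D, T; S4 would additionally require R to be transitive. The strongest is T.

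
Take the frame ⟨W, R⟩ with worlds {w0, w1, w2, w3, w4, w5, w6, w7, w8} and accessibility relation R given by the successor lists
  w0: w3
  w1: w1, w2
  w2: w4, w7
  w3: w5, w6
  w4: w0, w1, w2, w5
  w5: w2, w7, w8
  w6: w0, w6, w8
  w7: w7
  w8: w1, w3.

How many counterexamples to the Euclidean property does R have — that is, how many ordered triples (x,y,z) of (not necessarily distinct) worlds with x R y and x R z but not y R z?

38

Enumerating: (w0,w3,w3), (w1,w2,w1), (w1,w2,w2), (w2,w4,w4), (w2,w4,w7), (w2,w7,w4), (w3,w5,w5), (w3,w5,w6), (w3,w6,w5), (w4,w0,w0), (w4,w0,w1), (w4,w0,w2), … and 26 more.
Total: 38.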